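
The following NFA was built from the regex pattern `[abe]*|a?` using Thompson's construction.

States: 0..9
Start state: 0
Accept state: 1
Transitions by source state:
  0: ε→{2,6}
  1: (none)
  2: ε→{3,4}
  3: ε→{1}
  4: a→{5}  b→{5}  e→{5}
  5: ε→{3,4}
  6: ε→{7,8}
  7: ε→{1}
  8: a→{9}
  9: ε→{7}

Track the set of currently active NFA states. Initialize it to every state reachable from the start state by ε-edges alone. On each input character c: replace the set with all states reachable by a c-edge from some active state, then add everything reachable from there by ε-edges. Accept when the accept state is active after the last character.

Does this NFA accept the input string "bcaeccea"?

S₀ = ε-closure({0}) = {0,1,2,3,4,6,7,8}
'b' @ 1: {1,3,4,5}  ✓accept
'c' @ 2: {}  — no active states
rest 'aeccea' ignored (set empty)
end set {} — state 1 not in

Answer: REJECT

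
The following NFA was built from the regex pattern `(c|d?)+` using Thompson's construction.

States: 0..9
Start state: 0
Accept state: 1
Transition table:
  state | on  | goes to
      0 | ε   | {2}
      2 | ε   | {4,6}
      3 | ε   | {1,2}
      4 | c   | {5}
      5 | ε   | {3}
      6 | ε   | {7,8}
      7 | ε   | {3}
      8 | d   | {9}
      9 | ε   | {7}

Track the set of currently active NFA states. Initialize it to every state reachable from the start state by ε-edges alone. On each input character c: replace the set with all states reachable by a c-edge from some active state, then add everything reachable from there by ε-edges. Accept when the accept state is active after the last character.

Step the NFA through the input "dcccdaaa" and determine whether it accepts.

Answer: REJECT

Derivation:
S₀ = ε-closure({0}) = {0,1,2,3,4,6,7,8}
'd' @ 1: {1,2,3,4,6,7,8,9}  (accept∈set)
'c' @ 2: {1,2,3,4,5,6,7,8}  (accept∈set)
'c' @ 3: {1,2,3,4,5,6,7,8}  (accept∈set)
'c' @ 4: {1,2,3,4,5,6,7,8}  (accept∈set)
'd' @ 5: {1,2,3,4,6,7,8,9}  (accept∈set)
'a' @ 6: {}  — state set empty
rest 'aa' ignored (set empty)
final: {}; accept 1 not in set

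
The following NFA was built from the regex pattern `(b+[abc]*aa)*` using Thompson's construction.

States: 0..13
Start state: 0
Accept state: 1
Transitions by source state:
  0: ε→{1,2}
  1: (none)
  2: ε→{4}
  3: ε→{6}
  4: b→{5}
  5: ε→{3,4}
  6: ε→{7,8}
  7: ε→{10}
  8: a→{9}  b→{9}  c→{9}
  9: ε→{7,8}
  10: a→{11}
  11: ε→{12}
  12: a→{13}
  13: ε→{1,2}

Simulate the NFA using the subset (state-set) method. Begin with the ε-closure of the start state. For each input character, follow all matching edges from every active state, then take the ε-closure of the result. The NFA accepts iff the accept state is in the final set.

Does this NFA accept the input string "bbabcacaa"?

S₀ = ε-closure({0}) = {0,1,2,4}
'b' @ 1: {3,4,5,6,7,8,10}
'b' @ 2: {3,4,5,6,7,8,9,10}
'a' @ 3: {7,8,9,10,11,12}
'b' @ 4: {7,8,9,10}
'c' @ 5: {7,8,9,10}
'a' @ 6: {7,8,9,10,11,12}
'c' @ 7: {7,8,9,10}
'a' @ 8: {7,8,9,10,11,12}
'a' @ 9: {1,2,4,7,8,9,10,11,12,13}  (accept∈set)
after full input: {1,2,4,7,8,9,10,11,12,13}  (accept=1 in)

Answer: ACCEPT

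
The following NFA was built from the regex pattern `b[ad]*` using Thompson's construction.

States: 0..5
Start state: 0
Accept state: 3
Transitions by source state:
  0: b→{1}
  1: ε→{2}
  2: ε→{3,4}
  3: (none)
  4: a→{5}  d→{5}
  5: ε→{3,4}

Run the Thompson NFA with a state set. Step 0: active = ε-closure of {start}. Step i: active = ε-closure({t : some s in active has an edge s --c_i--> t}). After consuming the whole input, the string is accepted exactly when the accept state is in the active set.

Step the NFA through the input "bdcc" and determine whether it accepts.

Answer: REJECT

Trace:
S₀ = ε-closure({0}) = {0}
'b' @ 1: {1,2,3,4}  ✓accept
'd' @ 2: {3,4,5}  ✓accept
'c' @ 3: {}  — no active states
rest 'c' ignored (set empty)
after full input: {}  (accept=3 not in)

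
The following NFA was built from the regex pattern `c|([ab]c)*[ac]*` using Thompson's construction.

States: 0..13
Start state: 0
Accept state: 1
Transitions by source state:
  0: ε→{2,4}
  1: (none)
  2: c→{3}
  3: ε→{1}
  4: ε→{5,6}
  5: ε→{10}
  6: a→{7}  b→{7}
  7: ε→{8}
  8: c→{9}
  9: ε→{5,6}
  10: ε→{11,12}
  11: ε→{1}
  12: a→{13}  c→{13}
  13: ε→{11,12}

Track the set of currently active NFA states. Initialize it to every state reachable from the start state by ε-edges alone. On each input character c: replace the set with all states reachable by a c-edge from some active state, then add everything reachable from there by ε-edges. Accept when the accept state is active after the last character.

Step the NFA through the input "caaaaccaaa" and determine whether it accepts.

S₀ = ε-closure({0}) = {0,1,2,4,5,6,10,11,12}
'c' @ 1: {1,3,11,12,13}  [accepting]
'a' @ 2: {1,11,12,13}  [accepting]
'a' @ 3: {1,11,12,13}  [accepting]
'a' @ 4: {1,11,12,13}  [accepting]
'a' @ 5: {1,11,12,13}  [accepting]
'c' @ 6: {1,11,12,13}  [accepting]
'c' @ 7: {1,11,12,13}  [accepting]
'a' @ 8: {1,11,12,13}  [accepting]
'a' @ 9: {1,11,12,13}  [accepting]
'a' @ 10: {1,11,12,13}  [accepting]
after full input: {1,11,12,13}  (accept=1 in)

Answer: ACCEPT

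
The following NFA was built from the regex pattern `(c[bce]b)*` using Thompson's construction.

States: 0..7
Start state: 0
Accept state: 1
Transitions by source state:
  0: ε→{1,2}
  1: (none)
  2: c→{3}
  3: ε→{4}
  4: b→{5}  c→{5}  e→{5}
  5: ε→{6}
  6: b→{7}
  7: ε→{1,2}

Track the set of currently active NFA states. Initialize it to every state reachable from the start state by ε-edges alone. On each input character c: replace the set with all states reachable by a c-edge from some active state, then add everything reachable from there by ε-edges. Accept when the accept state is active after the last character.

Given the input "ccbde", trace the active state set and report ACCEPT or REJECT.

Answer: REJECT

Derivation:
initial (ε-close {0}): {0,1,2}
'c' @ 1: {3,4}
'c' @ 2: {5,6}
'b' @ 3: {1,2,7}  (accept∈set)
'd' @ 4: {}  — no active states
rest 'e' ignored (set empty)
end set {} — state 1 not in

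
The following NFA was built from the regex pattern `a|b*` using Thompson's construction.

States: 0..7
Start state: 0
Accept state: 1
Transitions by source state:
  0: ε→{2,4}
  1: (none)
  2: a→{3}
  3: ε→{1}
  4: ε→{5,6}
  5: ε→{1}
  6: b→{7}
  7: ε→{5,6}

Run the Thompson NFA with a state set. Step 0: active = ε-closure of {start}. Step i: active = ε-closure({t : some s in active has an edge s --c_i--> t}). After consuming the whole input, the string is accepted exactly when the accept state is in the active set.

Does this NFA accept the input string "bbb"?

start: ε-closure({0}) = {0,1,2,4,5,6}
'b' @ 1: {1,5,6,7}  [accepting]
'b' @ 2: {1,5,6,7}  [accepting]
'b' @ 3: {1,5,6,7}  [accepting]
final: {1,5,6,7}; accept 1 in set

Answer: ACCEPT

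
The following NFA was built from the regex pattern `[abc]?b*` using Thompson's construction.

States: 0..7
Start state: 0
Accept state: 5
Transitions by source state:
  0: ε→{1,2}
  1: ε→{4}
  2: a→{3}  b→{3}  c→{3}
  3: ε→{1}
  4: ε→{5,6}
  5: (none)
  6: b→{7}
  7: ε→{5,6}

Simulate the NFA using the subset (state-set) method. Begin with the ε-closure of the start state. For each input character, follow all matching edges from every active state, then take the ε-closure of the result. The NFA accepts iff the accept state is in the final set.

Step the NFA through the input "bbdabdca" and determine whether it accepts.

Answer: REJECT

Trace:
S₀ = ε-closure({0}) = {0,1,2,4,5,6}
'b' @ 1: {1,3,4,5,6,7}  [accepting]
'b' @ 2: {5,6,7}  [accepting]
'd' @ 3: {}  — dead — no transitions
rest 'abdca' ignored (set empty)
end set {} — state 5 not in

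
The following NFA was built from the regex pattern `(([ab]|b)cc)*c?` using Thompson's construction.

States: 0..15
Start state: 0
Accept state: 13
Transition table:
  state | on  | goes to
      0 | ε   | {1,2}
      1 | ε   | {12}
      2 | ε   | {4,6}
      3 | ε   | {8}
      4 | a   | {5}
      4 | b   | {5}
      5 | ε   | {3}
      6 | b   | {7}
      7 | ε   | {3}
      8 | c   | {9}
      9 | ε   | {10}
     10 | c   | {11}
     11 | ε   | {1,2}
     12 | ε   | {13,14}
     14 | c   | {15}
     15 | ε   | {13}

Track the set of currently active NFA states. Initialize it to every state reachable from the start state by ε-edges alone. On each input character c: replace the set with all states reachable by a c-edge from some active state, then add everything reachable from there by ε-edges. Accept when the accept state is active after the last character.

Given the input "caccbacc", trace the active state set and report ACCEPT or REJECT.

start: ε-closure({0}) = {0,1,2,4,6,12,13,14}
'c' @ 1: {13,15}  [accepting]
'a' @ 2: {}  — dead — no transitions
rest 'ccbacc' ignored (set empty)
after full input: {}  (accept=13 not in)

Answer: REJECT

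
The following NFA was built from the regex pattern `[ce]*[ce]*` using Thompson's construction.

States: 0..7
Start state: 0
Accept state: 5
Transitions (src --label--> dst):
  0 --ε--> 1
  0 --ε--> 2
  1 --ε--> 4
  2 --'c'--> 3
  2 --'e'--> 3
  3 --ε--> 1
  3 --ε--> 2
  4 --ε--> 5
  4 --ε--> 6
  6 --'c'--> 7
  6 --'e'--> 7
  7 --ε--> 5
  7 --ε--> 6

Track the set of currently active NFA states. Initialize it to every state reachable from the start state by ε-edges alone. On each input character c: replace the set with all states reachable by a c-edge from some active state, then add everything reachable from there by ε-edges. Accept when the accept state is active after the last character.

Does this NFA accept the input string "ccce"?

Answer: ACCEPT

Derivation:
S₀ = ε-closure({0}) = {0,1,2,4,5,6}
'c' @ 1: {1,2,3,4,5,6,7}  ✓accept
'c' @ 2: {1,2,3,4,5,6,7}  ✓accept
'c' @ 3: {1,2,3,4,5,6,7}  ✓accept
'e' @ 4: {1,2,3,4,5,6,7}  ✓accept
final: {1,2,3,4,5,6,7}; accept 5 in set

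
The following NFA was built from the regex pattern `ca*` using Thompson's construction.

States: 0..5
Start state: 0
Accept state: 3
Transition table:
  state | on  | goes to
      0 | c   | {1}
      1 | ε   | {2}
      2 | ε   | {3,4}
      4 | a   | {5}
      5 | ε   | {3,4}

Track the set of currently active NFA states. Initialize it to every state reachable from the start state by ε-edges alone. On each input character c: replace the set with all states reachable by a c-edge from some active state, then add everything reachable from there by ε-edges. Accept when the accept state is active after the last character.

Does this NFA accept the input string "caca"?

Answer: REJECT

Steps:
initial (ε-close {0}): {0}
'c' @ 1: {1,2,3,4}  [accepting]
'a' @ 2: {3,4,5}  [accepting]
'c' @ 3: {}  — state set empty
rest 'a' ignored (set empty)
final: {}; accept 3 not in set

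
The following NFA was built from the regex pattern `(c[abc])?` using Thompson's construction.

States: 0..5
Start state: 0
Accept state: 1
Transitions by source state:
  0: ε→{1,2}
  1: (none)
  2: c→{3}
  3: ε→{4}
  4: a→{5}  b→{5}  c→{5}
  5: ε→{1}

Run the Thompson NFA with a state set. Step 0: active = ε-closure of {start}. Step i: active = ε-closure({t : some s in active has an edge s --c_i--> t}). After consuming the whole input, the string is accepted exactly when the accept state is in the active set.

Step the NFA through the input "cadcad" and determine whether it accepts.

Answer: REJECT

Steps:
initial (ε-close {0}): {0,1,2}
'c' @ 1: {3,4}
'a' @ 2: {1,5}  (accept∈set)
'd' @ 3: {}  — state set empty
rest 'cad' ignored (set empty)
after full input: {}  (accept=1 not in)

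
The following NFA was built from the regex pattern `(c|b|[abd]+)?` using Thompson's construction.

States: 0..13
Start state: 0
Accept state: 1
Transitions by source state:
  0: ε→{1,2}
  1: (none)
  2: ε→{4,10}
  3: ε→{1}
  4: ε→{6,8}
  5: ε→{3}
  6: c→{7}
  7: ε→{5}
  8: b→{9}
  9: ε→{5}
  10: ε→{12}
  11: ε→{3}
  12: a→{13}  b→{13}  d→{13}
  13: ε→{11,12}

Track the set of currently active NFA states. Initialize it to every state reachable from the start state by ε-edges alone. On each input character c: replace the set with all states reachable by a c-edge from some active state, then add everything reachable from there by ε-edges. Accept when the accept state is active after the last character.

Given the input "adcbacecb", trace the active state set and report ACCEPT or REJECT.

S₀ = ε-closure({0}) = {0,1,2,4,6,8,10,12}
'a' @ 1: {1,3,11,12,13}  (accept∈set)
'd' @ 2: {1,3,11,12,13}  (accept∈set)
'c' @ 3: {}  — state set empty
rest 'bacecb' ignored (set empty)
end set {} — state 1 not in

Answer: REJECT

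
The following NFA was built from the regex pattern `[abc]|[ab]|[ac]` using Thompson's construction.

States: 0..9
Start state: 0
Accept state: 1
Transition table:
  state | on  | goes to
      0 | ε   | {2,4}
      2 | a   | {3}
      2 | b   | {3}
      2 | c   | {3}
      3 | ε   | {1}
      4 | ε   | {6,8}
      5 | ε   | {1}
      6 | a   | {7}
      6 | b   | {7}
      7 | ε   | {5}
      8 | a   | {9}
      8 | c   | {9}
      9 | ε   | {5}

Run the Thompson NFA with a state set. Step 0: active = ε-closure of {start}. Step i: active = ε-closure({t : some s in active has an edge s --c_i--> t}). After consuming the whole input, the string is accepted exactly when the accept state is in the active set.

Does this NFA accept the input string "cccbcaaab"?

S₀ = ε-closure({0}) = {0,2,4,6,8}
'c' @ 1: {1,3,5,9}  [accepting]
'c' @ 2: {}  — state set empty
rest 'cbcaaab' ignored (set empty)
end set {} — state 1 not in

Answer: REJECT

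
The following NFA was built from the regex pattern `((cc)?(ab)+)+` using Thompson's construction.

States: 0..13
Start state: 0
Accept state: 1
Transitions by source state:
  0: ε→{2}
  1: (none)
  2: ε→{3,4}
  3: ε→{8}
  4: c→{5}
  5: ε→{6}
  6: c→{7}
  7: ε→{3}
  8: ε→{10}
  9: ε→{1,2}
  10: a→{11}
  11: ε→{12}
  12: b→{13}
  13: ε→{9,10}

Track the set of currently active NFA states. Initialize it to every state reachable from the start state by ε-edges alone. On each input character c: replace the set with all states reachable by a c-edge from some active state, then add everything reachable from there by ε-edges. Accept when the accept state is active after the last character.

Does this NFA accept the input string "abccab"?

start: ε-closure({0}) = {0,2,3,4,8,10}
'a' @ 1: {11,12}
'b' @ 2: {1,2,3,4,8,9,10,13}  (accept∈set)
'c' @ 3: {5,6}
'c' @ 4: {3,7,8,10}
'a' @ 5: {11,12}
'b' @ 6: {1,2,3,4,8,9,10,13}  (accept∈set)
after full input: {1,2,3,4,8,9,10,13}  (accept=1 in)

Answer: ACCEPT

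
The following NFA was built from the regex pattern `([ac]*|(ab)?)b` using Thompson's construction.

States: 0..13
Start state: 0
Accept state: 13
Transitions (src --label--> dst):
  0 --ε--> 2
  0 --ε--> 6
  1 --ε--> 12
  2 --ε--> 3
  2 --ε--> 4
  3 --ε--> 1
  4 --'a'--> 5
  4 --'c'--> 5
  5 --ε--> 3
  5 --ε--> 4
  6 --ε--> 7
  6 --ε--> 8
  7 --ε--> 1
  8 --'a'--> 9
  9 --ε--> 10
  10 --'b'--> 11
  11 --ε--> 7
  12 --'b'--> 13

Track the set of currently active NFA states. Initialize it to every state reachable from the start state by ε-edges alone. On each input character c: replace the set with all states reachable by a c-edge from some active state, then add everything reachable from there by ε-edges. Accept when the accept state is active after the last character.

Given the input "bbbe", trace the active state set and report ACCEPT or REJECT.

Answer: REJECT

Derivation:
S₀ = ε-closure({0}) = {0,1,2,3,4,6,7,8,12}
'b' @ 1: {13}  (accept∈set)
'b' @ 2: {}  — dead — no transitions
rest 'be' ignored (set empty)
after full input: {}  (accept=13 not in)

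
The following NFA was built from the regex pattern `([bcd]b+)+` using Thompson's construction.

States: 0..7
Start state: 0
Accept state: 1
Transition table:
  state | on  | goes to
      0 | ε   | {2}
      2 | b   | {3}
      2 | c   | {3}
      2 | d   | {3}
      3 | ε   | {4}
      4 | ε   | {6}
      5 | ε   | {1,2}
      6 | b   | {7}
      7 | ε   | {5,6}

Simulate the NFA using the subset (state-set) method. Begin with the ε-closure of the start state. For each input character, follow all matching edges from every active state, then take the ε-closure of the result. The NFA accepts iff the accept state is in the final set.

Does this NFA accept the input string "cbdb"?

S₀ = ε-closure({0}) = {0,2}
'c' @ 1: {3,4,6}
'b' @ 2: {1,2,5,6,7}  ✓accept
'd' @ 3: {3,4,6}
'b' @ 4: {1,2,5,6,7}  ✓accept
after full input: {1,2,5,6,7}  (accept=1 in)

Answer: ACCEPT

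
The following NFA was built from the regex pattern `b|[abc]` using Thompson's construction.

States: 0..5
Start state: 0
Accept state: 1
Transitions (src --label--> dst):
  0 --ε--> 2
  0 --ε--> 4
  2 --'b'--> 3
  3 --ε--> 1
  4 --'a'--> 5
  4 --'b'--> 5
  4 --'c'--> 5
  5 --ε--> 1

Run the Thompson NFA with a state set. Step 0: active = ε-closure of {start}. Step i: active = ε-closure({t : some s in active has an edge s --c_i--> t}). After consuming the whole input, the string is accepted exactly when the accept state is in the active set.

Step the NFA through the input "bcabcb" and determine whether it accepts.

start: ε-closure({0}) = {0,2,4}
'b' @ 1: {1,3,5}  [accepting]
'c' @ 2: {}  — dead — no transitions
rest 'abcb' ignored (set empty)
final: {}; accept 1 not in set

Answer: REJECT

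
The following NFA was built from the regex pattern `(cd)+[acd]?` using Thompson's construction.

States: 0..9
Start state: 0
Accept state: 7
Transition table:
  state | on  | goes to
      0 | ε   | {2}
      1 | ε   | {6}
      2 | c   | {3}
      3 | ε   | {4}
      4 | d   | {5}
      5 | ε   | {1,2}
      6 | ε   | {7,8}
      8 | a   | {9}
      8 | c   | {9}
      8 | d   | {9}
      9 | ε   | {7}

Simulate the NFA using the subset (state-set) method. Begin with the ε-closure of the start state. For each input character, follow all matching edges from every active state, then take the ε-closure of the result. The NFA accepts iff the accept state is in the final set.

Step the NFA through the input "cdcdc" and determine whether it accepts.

Answer: ACCEPT

Derivation:
S₀ = ε-closure({0}) = {0,2}
'c' @ 1: {3,4}
'd' @ 2: {1,2,5,6,7,8}  [accepting]
'c' @ 3: {3,4,7,9}  [accepting]
'd' @ 4: {1,2,5,6,7,8}  [accepting]
'c' @ 5: {3,4,7,9}  [accepting]
after full input: {3,4,7,9}  (accept=7 in)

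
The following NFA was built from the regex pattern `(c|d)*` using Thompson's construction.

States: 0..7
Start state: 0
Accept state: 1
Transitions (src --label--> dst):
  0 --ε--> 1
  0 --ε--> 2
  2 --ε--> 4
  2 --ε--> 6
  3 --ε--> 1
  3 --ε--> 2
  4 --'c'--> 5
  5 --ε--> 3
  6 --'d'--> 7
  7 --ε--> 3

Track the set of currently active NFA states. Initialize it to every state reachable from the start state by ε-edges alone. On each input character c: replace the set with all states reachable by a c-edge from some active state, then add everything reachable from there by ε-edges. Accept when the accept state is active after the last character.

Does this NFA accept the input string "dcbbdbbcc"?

Answer: REJECT

Derivation:
initial (ε-close {0}): {0,1,2,4,6}
'd' @ 1: {1,2,3,4,6,7}  (accept∈set)
'c' @ 2: {1,2,3,4,5,6}  (accept∈set)
'b' @ 3: {}  — state set empty
rest 'bdbbcc' ignored (set empty)
final: {}; accept 1 not in set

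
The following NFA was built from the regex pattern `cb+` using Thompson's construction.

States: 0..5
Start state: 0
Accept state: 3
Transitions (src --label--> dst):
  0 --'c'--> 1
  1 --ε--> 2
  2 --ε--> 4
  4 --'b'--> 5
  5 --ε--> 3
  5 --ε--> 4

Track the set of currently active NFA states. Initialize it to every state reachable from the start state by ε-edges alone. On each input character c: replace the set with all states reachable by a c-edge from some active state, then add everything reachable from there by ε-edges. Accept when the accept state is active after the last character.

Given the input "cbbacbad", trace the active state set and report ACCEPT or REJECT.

Answer: REJECT

Steps:
S₀ = ε-closure({0}) = {0}
'c' @ 1: {1,2,4}
'b' @ 2: {3,4,5}  [accepting]
'b' @ 3: {3,4,5}  [accepting]
'a' @ 4: {}  — no active states
rest 'cbad' ignored (set empty)
end set {} — state 3 not in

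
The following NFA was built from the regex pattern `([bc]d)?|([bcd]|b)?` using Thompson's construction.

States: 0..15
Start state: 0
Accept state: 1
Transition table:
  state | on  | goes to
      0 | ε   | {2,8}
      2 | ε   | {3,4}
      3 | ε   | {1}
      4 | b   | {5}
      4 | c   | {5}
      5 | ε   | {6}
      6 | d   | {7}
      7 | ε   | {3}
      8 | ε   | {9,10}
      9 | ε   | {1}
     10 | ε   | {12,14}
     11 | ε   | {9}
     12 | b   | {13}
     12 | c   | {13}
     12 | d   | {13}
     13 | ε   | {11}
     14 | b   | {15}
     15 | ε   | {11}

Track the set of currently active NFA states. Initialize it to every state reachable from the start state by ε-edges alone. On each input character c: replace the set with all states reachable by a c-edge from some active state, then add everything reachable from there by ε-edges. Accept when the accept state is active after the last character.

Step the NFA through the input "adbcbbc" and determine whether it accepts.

Answer: REJECT

Steps:
initial (ε-close {0}): {0,1,2,3,4,8,9,10,12,14}
'a' @ 1: {}  — no active states
rest 'dbcbbc' ignored (set empty)
end set {} — state 1 not in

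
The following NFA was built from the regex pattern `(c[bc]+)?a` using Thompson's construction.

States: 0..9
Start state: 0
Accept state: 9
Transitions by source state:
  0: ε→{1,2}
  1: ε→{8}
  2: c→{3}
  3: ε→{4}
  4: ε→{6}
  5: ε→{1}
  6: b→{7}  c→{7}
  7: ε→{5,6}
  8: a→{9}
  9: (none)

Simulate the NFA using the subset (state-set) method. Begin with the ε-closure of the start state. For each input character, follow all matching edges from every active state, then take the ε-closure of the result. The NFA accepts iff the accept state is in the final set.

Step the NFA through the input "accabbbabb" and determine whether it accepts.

S₀ = ε-closure({0}) = {0,1,2,8}
'a' @ 1: {9}  ✓accept
'c' @ 2: {}  — dead — no transitions
rest 'cabbbabb' ignored (set empty)
final: {}; accept 9 not in set

Answer: REJECT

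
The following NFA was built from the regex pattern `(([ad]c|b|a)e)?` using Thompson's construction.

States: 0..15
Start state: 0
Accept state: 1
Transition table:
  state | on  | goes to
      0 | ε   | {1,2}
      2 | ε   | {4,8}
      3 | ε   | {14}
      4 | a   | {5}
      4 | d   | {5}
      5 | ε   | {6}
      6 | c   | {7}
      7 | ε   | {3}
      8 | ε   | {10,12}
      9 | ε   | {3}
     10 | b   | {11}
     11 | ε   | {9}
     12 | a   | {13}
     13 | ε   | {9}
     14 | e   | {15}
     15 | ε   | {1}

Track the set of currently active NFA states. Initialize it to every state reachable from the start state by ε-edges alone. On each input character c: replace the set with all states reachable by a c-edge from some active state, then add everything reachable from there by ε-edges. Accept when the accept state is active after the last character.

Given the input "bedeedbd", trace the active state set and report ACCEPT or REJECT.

S₀ = ε-closure({0}) = {0,1,2,4,8,10,12}
'b' @ 1: {3,9,11,14}
'e' @ 2: {1,15}  [accepting]
'd' @ 3: {}  — no active states
rest 'eedbd' ignored (set empty)
final: {}; accept 1 not in set

Answer: REJECT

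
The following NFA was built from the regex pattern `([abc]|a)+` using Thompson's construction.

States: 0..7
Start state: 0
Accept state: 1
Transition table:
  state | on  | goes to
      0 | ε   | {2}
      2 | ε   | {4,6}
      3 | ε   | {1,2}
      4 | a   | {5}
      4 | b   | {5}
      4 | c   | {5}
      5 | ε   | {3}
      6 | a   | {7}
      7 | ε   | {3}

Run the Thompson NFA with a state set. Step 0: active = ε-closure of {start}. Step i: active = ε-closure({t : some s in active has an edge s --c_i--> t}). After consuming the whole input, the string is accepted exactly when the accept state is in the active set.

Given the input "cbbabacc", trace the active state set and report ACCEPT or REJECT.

start: ε-closure({0}) = {0,2,4,6}
'c' @ 1: {1,2,3,4,5,6}  [accepting]
'b' @ 2: {1,2,3,4,5,6}  [accepting]
'b' @ 3: {1,2,3,4,5,6}  [accepting]
'a' @ 4: {1,2,3,4,5,6,7}  [accepting]
'b' @ 5: {1,2,3,4,5,6}  [accepting]
'a' @ 6: {1,2,3,4,5,6,7}  [accepting]
'c' @ 7: {1,2,3,4,5,6}  [accepting]
'c' @ 8: {1,2,3,4,5,6}  [accepting]
end set {1,2,3,4,5,6} — state 1 in

Answer: ACCEPT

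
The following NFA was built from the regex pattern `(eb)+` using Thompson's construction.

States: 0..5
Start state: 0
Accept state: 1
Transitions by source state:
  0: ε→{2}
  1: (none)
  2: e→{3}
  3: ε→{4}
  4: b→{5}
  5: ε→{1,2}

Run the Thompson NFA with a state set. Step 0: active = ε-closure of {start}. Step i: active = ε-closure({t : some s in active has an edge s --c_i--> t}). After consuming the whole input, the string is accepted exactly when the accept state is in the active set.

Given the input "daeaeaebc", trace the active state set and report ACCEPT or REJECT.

Answer: REJECT

Trace:
start: ε-closure({0}) = {0,2}
'd' @ 1: {}  — dead — no transitions
rest 'aeaeaebc' ignored (set empty)
end set {} — state 1 not in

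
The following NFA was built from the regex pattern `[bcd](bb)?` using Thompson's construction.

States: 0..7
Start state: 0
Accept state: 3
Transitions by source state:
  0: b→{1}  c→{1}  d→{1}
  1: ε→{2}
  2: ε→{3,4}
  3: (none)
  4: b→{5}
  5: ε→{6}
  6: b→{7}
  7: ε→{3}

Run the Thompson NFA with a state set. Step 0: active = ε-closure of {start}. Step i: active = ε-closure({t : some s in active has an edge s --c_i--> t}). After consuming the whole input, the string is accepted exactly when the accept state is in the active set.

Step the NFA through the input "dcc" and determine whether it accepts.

start: ε-closure({0}) = {0}
'd' @ 1: {1,2,3,4}  [accepting]
'c' @ 2: {}  — no active states
rest 'c' ignored (set empty)
after full input: {}  (accept=3 not in)

Answer: REJECT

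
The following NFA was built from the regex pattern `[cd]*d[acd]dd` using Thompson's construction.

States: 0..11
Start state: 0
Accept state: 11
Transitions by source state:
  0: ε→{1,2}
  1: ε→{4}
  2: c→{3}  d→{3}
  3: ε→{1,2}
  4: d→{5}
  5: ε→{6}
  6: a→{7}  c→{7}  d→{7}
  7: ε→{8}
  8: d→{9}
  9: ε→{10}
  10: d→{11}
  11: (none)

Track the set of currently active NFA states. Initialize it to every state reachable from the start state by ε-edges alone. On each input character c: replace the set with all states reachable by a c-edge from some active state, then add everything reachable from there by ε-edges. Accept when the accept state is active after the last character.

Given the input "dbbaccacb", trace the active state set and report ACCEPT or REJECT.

initial (ε-close {0}): {0,1,2,4}
'd' @ 1: {1,2,3,4,5,6}
'b' @ 2: {}  — state set empty
rest 'baccacb' ignored (set empty)
after full input: {}  (accept=11 not in)

Answer: REJECT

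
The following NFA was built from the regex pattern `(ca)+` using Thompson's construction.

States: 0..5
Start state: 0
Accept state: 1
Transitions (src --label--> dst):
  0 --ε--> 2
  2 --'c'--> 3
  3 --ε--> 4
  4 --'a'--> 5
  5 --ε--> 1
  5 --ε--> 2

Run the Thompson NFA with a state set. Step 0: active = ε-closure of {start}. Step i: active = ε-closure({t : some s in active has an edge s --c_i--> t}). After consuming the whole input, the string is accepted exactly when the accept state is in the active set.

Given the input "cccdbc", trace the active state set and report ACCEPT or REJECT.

Answer: REJECT

Steps:
start: ε-closure({0}) = {0,2}
'c' @ 1: {3,4}
'c' @ 2: {}  — no active states
rest 'cdbc' ignored (set empty)
final: {}; accept 1 not in set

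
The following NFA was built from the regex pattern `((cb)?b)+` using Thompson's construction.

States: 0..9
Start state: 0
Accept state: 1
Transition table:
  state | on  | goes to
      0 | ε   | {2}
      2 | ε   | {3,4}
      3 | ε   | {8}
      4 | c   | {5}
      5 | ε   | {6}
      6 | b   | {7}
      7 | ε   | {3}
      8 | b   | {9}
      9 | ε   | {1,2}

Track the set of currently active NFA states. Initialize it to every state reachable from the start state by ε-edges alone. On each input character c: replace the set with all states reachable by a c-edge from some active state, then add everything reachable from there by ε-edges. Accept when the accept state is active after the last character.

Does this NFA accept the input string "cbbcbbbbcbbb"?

S₀ = ε-closure({0}) = {0,2,3,4,8}
'c' @ 1: {5,6}
'b' @ 2: {3,7,8}
'b' @ 3: {1,2,3,4,8,9}  (accept∈set)
'c' @ 4: {5,6}
'b' @ 5: {3,7,8}
'b' @ 6: {1,2,3,4,8,9}  (accept∈set)
'b' @ 7: {1,2,3,4,8,9}  (accept∈set)
'b' @ 8: {1,2,3,4,8,9}  (accept∈set)
'c' @ 9: {5,6}
'b' @ 10: {3,7,8}
'b' @ 11: {1,2,3,4,8,9}  (accept∈set)
'b' @ 12: {1,2,3,4,8,9}  (accept∈set)
end set {1,2,3,4,8,9} — state 1 in

Answer: ACCEPT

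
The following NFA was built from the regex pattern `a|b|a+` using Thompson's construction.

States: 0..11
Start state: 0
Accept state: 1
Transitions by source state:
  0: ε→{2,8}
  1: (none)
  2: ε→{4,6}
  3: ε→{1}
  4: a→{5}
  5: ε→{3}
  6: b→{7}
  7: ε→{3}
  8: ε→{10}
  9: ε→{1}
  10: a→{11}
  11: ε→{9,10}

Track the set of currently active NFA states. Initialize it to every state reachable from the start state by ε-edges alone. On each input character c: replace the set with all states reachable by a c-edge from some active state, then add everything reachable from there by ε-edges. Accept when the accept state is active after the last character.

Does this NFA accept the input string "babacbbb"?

initial (ε-close {0}): {0,2,4,6,8,10}
'b' @ 1: {1,3,7}  [accepting]
'a' @ 2: {}  — state set empty
rest 'bacbbb' ignored (set empty)
final: {}; accept 1 not in set

Answer: REJECT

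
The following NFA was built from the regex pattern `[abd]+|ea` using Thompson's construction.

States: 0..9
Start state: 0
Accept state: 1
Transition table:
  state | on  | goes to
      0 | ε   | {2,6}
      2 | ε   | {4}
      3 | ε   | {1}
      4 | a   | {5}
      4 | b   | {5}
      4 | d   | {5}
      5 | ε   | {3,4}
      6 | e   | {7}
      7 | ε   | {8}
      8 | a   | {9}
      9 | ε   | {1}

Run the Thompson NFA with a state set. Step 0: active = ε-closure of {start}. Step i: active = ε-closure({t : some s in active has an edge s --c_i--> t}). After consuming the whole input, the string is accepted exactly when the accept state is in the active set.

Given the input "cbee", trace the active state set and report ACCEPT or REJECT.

Answer: REJECT

Trace:
start: ε-closure({0}) = {0,2,4,6}
'c' @ 1: {}  — dead — no transitions
rest 'bee' ignored (set empty)
final: {}; accept 1 not in set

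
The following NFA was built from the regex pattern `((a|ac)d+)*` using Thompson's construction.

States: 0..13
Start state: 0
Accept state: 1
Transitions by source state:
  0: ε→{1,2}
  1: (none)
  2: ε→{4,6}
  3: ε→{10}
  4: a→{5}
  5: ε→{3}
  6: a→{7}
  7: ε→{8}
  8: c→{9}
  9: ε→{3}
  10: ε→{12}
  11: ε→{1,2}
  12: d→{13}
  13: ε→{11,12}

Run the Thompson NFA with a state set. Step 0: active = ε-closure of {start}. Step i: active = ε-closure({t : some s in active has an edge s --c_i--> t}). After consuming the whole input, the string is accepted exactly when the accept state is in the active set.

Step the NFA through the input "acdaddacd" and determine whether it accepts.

Answer: ACCEPT

Derivation:
start: ε-closure({0}) = {0,1,2,4,6}
'a' @ 1: {3,5,7,8,10,12}
'c' @ 2: {3,9,10,12}
'd' @ 3: {1,2,4,6,11,12,13}  (accept∈set)
'a' @ 4: {3,5,7,8,10,12}
'd' @ 5: {1,2,4,6,11,12,13}  (accept∈set)
'd' @ 6: {1,2,4,6,11,12,13}  (accept∈set)
'a' @ 7: {3,5,7,8,10,12}
'c' @ 8: {3,9,10,12}
'd' @ 9: {1,2,4,6,11,12,13}  (accept∈set)
after full input: {1,2,4,6,11,12,13}  (accept=1 in)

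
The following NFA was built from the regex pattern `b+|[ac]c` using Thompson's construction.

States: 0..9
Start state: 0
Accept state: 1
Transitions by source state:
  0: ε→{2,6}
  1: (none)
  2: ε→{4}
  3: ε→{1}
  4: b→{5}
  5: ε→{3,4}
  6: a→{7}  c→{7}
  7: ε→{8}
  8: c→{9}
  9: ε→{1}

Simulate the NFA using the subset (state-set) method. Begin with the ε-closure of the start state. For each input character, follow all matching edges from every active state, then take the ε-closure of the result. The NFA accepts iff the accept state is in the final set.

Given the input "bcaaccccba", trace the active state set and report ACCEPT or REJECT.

start: ε-closure({0}) = {0,2,4,6}
'b' @ 1: {1,3,4,5}  ✓accept
'c' @ 2: {}  — state set empty
rest 'aaccccba' ignored (set empty)
after full input: {}  (accept=1 not in)

Answer: REJECT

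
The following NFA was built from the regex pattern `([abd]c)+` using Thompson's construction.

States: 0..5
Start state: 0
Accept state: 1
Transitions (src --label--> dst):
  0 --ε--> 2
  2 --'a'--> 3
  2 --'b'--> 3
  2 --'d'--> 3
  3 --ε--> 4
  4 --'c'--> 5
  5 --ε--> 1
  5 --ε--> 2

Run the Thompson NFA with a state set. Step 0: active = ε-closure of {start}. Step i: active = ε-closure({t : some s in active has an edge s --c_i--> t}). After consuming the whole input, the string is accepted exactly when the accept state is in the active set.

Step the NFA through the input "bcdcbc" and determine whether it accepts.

start: ε-closure({0}) = {0,2}
'b' @ 1: {3,4}
'c' @ 2: {1,2,5}  ✓accept
'd' @ 3: {3,4}
'c' @ 4: {1,2,5}  ✓accept
'b' @ 5: {3,4}
'c' @ 6: {1,2,5}  ✓accept
final: {1,2,5}; accept 1 in set

Answer: ACCEPT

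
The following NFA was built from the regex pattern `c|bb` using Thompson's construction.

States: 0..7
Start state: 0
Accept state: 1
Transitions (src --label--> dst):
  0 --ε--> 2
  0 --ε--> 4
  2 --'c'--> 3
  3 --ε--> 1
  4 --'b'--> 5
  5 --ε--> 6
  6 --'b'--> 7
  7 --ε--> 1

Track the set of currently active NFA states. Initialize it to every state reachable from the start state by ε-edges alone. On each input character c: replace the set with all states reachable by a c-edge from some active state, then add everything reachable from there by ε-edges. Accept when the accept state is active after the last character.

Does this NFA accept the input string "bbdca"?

initial (ε-close {0}): {0,2,4}
'b' @ 1: {5,6}
'b' @ 2: {1,7}  (accept∈set)
'd' @ 3: {}  — no active states
rest 'ca' ignored (set empty)
end set {} — state 1 not in

Answer: REJECT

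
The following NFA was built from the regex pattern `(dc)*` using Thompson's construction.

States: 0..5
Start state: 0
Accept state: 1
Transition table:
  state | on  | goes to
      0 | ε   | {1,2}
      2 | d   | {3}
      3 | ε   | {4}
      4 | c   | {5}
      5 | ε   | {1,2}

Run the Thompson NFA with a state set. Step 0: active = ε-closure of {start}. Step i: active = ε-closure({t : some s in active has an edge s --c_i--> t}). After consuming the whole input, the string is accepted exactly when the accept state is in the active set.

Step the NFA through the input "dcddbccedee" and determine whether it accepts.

S₀ = ε-closure({0}) = {0,1,2}
'd' @ 1: {3,4}
'c' @ 2: {1,2,5}  ✓accept
'd' @ 3: {3,4}
'd' @ 4: {}  — state set empty
rest 'bccedee' ignored (set empty)
after full input: {}  (accept=1 not in)

Answer: REJECT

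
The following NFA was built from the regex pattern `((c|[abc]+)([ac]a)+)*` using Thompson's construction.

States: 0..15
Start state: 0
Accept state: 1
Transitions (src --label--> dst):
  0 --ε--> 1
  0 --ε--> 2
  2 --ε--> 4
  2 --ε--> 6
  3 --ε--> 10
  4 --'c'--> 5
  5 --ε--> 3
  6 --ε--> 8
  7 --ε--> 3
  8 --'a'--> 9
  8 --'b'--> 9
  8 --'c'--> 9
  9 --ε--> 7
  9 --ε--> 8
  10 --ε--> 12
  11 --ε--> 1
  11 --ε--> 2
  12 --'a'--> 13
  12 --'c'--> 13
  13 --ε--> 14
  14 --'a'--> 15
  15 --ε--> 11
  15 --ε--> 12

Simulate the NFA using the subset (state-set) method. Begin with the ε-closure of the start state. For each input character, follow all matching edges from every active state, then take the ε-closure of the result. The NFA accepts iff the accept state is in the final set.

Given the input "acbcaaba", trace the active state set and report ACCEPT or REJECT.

start: ε-closure({0}) = {0,1,2,4,6,8}
'a' @ 1: {3,7,8,9,10,12}
'c' @ 2: {3,7,8,9,10,12,13,14}
'b' @ 3: {3,7,8,9,10,12}
'c' @ 4: {3,7,8,9,10,12,13,14}
'a' @ 5: {1,2,3,4,6,7,8,9,10,11,12,13,14,15}  ✓accept
'a' @ 6: {1,2,3,4,6,7,8,9,10,11,12,13,14,15}  ✓accept
'b' @ 7: {3,7,8,9,10,12}
'a' @ 8: {3,7,8,9,10,12,13,14}
final: {3,7,8,9,10,12,13,14}; accept 1 not in set

Answer: REJECT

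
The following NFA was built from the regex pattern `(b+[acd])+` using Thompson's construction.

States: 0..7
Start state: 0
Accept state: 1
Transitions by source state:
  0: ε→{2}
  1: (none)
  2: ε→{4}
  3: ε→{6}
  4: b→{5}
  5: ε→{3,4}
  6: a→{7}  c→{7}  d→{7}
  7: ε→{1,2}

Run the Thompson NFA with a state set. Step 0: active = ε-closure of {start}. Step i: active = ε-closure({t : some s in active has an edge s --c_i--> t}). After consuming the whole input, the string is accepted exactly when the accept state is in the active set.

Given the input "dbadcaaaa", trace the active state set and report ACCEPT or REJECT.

Answer: REJECT

Trace:
S₀ = ε-closure({0}) = {0,2,4}
'd' @ 1: {}  — no active states
rest 'badcaaaa' ignored (set empty)
final: {}; accept 1 not in set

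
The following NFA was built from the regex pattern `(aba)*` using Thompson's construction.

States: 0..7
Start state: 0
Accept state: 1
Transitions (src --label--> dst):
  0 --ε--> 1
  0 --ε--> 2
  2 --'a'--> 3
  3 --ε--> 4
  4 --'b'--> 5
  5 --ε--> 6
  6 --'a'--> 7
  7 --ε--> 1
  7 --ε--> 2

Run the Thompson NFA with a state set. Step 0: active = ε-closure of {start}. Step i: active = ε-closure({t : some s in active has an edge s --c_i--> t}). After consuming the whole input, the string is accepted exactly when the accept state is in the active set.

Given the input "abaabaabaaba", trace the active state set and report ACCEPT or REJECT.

Answer: ACCEPT

Steps:
S₀ = ε-closure({0}) = {0,1,2}
'a' @ 1: {3,4}
'b' @ 2: {5,6}
'a' @ 3: {1,2,7}  ✓accept
'a' @ 4: {3,4}
'b' @ 5: {5,6}
'a' @ 6: {1,2,7}  ✓accept
'a' @ 7: {3,4}
'b' @ 8: {5,6}
'a' @ 9: {1,2,7}  ✓accept
'a' @ 10: {3,4}
'b' @ 11: {5,6}
'a' @ 12: {1,2,7}  ✓accept
final: {1,2,7}; accept 1 in set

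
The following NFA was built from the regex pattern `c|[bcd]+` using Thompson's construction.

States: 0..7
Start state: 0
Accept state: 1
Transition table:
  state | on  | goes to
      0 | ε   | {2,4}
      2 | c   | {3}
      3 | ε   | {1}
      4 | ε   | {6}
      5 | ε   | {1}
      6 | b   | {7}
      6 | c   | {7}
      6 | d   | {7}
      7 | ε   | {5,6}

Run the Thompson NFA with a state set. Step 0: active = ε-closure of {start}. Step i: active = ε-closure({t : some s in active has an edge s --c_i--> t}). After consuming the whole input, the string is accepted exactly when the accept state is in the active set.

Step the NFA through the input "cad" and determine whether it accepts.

Answer: REJECT

Steps:
start: ε-closure({0}) = {0,2,4,6}
'c' @ 1: {1,3,5,6,7}  ✓accept
'a' @ 2: {}  — no active states
rest 'd' ignored (set empty)
end set {} — state 1 not in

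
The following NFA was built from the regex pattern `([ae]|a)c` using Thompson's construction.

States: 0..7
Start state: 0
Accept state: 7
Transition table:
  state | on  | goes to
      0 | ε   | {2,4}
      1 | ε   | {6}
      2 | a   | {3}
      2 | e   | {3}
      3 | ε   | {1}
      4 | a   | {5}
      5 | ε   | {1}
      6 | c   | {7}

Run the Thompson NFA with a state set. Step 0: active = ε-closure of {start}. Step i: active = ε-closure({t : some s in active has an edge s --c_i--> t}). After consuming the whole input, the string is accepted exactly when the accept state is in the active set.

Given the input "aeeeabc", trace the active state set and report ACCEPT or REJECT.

Answer: REJECT

Trace:
S₀ = ε-closure({0}) = {0,2,4}
'a' @ 1: {1,3,5,6}
'e' @ 2: {}  — no active states
rest 'eeabc' ignored (set empty)
end set {} — state 7 not in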